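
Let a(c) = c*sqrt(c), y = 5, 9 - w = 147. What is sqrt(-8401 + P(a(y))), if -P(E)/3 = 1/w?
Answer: I*sqrt(17776470)/46 ≈ 91.657*I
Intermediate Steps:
w = -138 (w = 9 - 1*147 = 9 - 147 = -138)
a(c) = c**(3/2)
P(E) = 1/46 (P(E) = -3/(-138) = -3*(-1/138) = 1/46)
sqrt(-8401 + P(a(y))) = sqrt(-8401 + 1/46) = sqrt(-386445/46) = I*sqrt(17776470)/46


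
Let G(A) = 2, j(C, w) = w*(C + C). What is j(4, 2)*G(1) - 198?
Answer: -166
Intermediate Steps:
j(C, w) = 2*C*w (j(C, w) = w*(2*C) = 2*C*w)
j(4, 2)*G(1) - 198 = (2*4*2)*2 - 198 = 16*2 - 198 = 32 - 198 = -166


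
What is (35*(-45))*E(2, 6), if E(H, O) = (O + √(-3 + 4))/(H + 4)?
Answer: -3675/2 ≈ -1837.5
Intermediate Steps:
E(H, O) = (1 + O)/(4 + H) (E(H, O) = (O + √1)/(4 + H) = (O + 1)/(4 + H) = (1 + O)/(4 + H))
(35*(-45))*E(2, 6) = (35*(-45))*((1 + 6)/(4 + 2)) = -1575*7/6 = -3675/2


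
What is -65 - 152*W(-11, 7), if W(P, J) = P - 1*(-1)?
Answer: 1455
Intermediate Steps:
W(P, J) = 1 + P (W(P, J) = P + 1 = 1 + P)
-65 - 152*W(-11, 7) = -65 - 152*(1 - 11) = -65 - 152*(-10) = -65 + 1520 = 1455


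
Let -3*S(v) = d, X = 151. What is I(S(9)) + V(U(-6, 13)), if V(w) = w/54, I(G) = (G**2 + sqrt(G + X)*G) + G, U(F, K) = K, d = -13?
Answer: 1261/54 + 13*sqrt(1398)/9 ≈ 77.359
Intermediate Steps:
S(v) = 13/3 (S(v) = -1/3*(-13) = 13/3)
I(G) = G + G**2 + G*sqrt(151 + G) (I(G) = (G**2 + sqrt(G + 151)*G) + G = (G**2 + sqrt(151 + G)*G) + G = (G**2 + G*sqrt(151 + G)) + G = G + G**2 + G*sqrt(151 + G))
V(w) = w/54 (V(w) = w*(1/54) = w/54)
I(S(9)) + V(U(-6, 13)) = 13*(1 + 13/3 + sqrt(151 + 13/3))/3 + (1/54)*13 = 13*(1 + 13/3 + sqrt(466/3))/3 + 13/54 = 13*(1 + 13/3 + sqrt(1398)/3)/3 + 13/54 = 13*(16/3 + sqrt(1398)/3)/3 + 13/54 = (208/9 + 13*sqrt(1398)/9) + 13/54 = 1261/54 + 13*sqrt(1398)/9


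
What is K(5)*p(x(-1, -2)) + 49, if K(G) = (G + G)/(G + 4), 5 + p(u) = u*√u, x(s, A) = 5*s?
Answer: 391/9 - 50*I*√5/9 ≈ 43.444 - 12.423*I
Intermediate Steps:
p(u) = -5 + u^(3/2) (p(u) = -5 + u*√u = -5 + u^(3/2))
K(G) = 2*G/(4 + G) (K(G) = (2*G)/(4 + G) = 2*G/(4 + G))
K(5)*p(x(-1, -2)) + 49 = (2*5/(4 + 5))*(-5 + (5*(-1))^(3/2)) + 49 = (2*5/9)*(-5 + (-5)^(3/2)) + 49 = (2*5*(⅑))*(-5 - 5*I*√5) + 49 = 10*(-5 - 5*I*√5)/9 + 49 = (-50/9 - 50*I*√5/9) + 49 = 391/9 - 50*I*√5/9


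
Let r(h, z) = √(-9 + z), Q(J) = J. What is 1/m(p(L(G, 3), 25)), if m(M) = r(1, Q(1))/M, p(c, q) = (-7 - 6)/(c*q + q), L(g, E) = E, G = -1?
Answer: 13*I*√2/400 ≈ 0.045962*I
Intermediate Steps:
p(c, q) = -13/(q + c*q)
m(M) = 2*I*√2/M (m(M) = √(-9 + 1)/M = √(-8)/M = (2*I*√2)/M = 2*I*√2/M)
1/m(p(L(G, 3), 25)) = 1/(2*I*√2/((-13/(25*(1 + 3))))) = 1/(2*I*√2/((-13*1/25/4))) = 1/(2*I*√2/((-13*1/25*¼))) = 1/(2*I*√2/(-13/100)) = 1/(2*I*√2*(-100/13)) = 1/(-200*I*√2/13) = 13*I*√2/400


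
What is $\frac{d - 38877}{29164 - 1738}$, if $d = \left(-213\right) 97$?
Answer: $- \frac{9923}{4571} \approx -2.1709$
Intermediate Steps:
$d = -20661$
$\frac{d - 38877}{29164 - 1738} = \frac{-20661 - 38877}{29164 - 1738} = - \frac{59538}{27426} = \left(-59538\right) \frac{1}{27426} = - \frac{9923}{4571}$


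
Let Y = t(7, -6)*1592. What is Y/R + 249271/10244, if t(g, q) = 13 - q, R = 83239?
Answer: 6558371/265556 ≈ 24.697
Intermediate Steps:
Y = 30248 (Y = (13 - 1*(-6))*1592 = (13 + 6)*1592 = 19*1592 = 30248)
Y/R + 249271/10244 = 30248/83239 + 249271/10244 = 30248*(1/83239) + 249271*(1/10244) = 1592/4381 + 249271/10244 = 6558371/265556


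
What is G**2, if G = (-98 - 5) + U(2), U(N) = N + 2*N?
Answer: 9409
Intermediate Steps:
U(N) = 3*N
G = -97 (G = (-98 - 5) + 3*2 = -103 + 6 = -97)
G**2 = (-97)**2 = 9409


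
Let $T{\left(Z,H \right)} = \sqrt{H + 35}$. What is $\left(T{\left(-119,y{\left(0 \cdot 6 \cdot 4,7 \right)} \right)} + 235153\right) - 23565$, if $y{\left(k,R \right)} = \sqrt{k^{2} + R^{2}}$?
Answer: $211588 + \sqrt{42} \approx 2.1159 \cdot 10^{5}$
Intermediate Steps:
$y{\left(k,R \right)} = \sqrt{R^{2} + k^{2}}$
$T{\left(Z,H \right)} = \sqrt{35 + H}$
$\left(T{\left(-119,y{\left(0 \cdot 6 \cdot 4,7 \right)} \right)} + 235153\right) - 23565 = \left(\sqrt{35 + \sqrt{7^{2} + \left(0 \cdot 6 \cdot 4\right)^{2}}} + 235153\right) - 23565 = \left(\sqrt{35 + \sqrt{49 + \left(0 \cdot 4\right)^{2}}} + 235153\right) - 23565 = \left(\sqrt{35 + \sqrt{49 + 0^{2}}} + 235153\right) - 23565 = \left(\sqrt{35 + \sqrt{49 + 0}} + 235153\right) - 23565 = \left(\sqrt{35 + \sqrt{49}} + 235153\right) - 23565 = \left(\sqrt{35 + 7} + 235153\right) - 23565 = \left(\sqrt{42} + 235153\right) - 23565 = \left(235153 + \sqrt{42}\right) - 23565 = 211588 + \sqrt{42}$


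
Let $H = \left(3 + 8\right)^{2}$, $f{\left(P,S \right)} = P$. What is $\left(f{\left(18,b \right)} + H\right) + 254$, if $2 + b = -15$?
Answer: $393$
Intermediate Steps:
$b = -17$ ($b = -2 - 15 = -17$)
$H = 121$ ($H = 11^{2} = 121$)
$\left(f{\left(18,b \right)} + H\right) + 254 = \left(18 + 121\right) + 254 = 139 + 254 = 393$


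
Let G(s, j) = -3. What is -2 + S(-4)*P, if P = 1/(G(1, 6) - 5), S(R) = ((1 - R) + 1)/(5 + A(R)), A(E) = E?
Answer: -11/4 ≈ -2.7500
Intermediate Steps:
S(R) = (2 - R)/(5 + R) (S(R) = ((1 - R) + 1)/(5 + R) = (2 - R)/(5 + R))
P = -1/8 (P = 1/(-3 - 5) = 1/(-8) = -1/8 ≈ -0.12500)
-2 + S(-4)*P = -2 + ((2 - 1*(-4))/(5 - 4))*(-1/8) = -2 + ((2 + 4)/1)*(-1/8) = -2 + (1*6)*(-1/8) = -2 + 6*(-1/8) = -2 - 3/4 = -11/4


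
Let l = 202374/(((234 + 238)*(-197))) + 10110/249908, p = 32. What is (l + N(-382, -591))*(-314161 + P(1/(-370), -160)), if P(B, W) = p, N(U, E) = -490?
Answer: 449046741691706941/2904680684 ≈ 1.5459e+8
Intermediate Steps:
P(B, W) = 32
l = -6204351669/2904680684 (l = 202374/((472*(-197))) + 10110*(1/249908) = 202374/(-92984) + 5055/124954 = 202374*(-1/92984) + 5055/124954 = -101187/46492 + 5055/124954 = -6204351669/2904680684 ≈ -2.1360)
(l + N(-382, -591))*(-314161 + P(1/(-370), -160)) = (-6204351669/2904680684 - 490)*(-314161 + 32) = -1429497886829/2904680684*(-314129) = 449046741691706941/2904680684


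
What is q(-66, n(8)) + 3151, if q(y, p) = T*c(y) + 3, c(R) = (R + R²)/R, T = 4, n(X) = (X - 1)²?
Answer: 2894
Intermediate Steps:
n(X) = (-1 + X)²
c(R) = (R + R²)/R
q(y, p) = 7 + 4*y (q(y, p) = 4*(1 + y) + 3 = (4 + 4*y) + 3 = 7 + 4*y)
q(-66, n(8)) + 3151 = (7 + 4*(-66)) + 3151 = (7 - 264) + 3151 = -257 + 3151 = 2894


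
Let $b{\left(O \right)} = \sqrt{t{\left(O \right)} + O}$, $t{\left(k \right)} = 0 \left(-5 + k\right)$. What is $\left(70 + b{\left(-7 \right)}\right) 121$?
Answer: $8470 + 121 i \sqrt{7} \approx 8470.0 + 320.14 i$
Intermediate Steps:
$t{\left(k \right)} = 0$
$b{\left(O \right)} = \sqrt{O}$ ($b{\left(O \right)} = \sqrt{0 + O} = \sqrt{O}$)
$\left(70 + b{\left(-7 \right)}\right) 121 = \left(70 + \sqrt{-7}\right) 121 = \left(70 + i \sqrt{7}\right) 121 = 8470 + 121 i \sqrt{7}$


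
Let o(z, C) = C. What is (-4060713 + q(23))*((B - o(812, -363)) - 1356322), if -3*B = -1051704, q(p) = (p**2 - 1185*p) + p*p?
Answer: 4108942531810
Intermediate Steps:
q(p) = -1185*p + 2*p**2 (q(p) = (p**2 - 1185*p) + p**2 = -1185*p + 2*p**2)
B = 350568 (B = -1/3*(-1051704) = 350568)
(-4060713 + q(23))*((B - o(812, -363)) - 1356322) = (-4060713 + 23*(-1185 + 2*23))*((350568 - 1*(-363)) - 1356322) = (-4060713 + 23*(-1185 + 46))*((350568 + 363) - 1356322) = (-4060713 + 23*(-1139))*(350931 - 1356322) = (-4060713 - 26197)*(-1005391) = -4086910*(-1005391) = 4108942531810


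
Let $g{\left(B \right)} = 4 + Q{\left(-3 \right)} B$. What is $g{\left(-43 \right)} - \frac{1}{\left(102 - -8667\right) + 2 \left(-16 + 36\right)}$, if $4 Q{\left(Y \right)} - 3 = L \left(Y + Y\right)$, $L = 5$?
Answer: $\frac{10368189}{35236} \approx 294.25$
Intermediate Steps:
$Q{\left(Y \right)} = \frac{3}{4} + \frac{5 Y}{2}$ ($Q{\left(Y \right)} = \frac{3}{4} + \frac{5 \left(Y + Y\right)}{4} = \frac{3}{4} + \frac{5 \cdot 2 Y}{4} = \frac{3}{4} + \frac{10 Y}{4} = \frac{3}{4} + \frac{5 Y}{2}$)
$g{\left(B \right)} = 4 - \frac{27 B}{4}$ ($g{\left(B \right)} = 4 + \left(\frac{3}{4} + \frac{5}{2} \left(-3\right)\right) B = 4 + \left(\frac{3}{4} - \frac{15}{2}\right) B = 4 - \frac{27 B}{4}$)
$g{\left(-43 \right)} - \frac{1}{\left(102 - -8667\right) + 2 \left(-16 + 36\right)} = \left(4 - - \frac{1161}{4}\right) - \frac{1}{\left(102 - -8667\right) + 2 \left(-16 + 36\right)} = \left(4 + \frac{1161}{4}\right) - \frac{1}{\left(102 + 8667\right) + 2 \cdot 20} = \frac{1177}{4} - \frac{1}{8769 + 40} = \frac{1177}{4} - \frac{1}{8809} = \frac{10368189}{35236}$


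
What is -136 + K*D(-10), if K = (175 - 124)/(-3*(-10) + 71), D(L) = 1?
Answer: -13685/101 ≈ -135.50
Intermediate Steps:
K = 51/101 (K = 51/(30 + 71) = 51/101 ≈ 0.50495)
-136 + K*D(-10) = -136 + (51/101)*1 = -136 + 51/101 = -13685/101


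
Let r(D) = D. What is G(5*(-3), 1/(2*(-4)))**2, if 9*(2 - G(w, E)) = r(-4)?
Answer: 484/81 ≈ 5.9753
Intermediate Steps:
G(w, E) = 22/9 (G(w, E) = 2 - 1/9*(-4) = 2 + 4/9 = 22/9)
G(5*(-3), 1/(2*(-4)))**2 = (22/9)**2 = 484/81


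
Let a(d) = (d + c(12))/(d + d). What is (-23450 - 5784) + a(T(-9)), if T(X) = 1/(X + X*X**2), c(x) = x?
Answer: -67323/2 ≈ -33662.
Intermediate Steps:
T(X) = 1/(X + X**3)
a(d) = (12 + d)/(2*d) (a(d) = (d + 12)/(d + d) = (12 + d)/((2*d)) = (12 + d)*(1/(2*d)) = (12 + d)/(2*d))
(-23450 - 5784) + a(T(-9)) = (-23450 - 5784) + (12 + 1/(-9 + (-9)**3))/(2*(1/(-9 + (-9)**3))) = -29234 + (12 + 1/(-9 - 729))/(2*(1/(-9 - 729))) = -29234 + (12 + 1/(-738))/(2*(1/(-738))) = -29234 + (12 - 1/738)/(2*(-1/738)) = -29234 + (1/2)*(-738)*(8855/738) = -29234 - 8855/2 = -67323/2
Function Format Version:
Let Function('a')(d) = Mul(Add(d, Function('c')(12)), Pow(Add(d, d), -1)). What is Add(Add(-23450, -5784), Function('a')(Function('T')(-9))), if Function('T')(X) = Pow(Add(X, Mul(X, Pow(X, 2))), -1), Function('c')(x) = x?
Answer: Rational(-67323, 2) ≈ -33662.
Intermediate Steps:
Function('T')(X) = Pow(Add(X, Pow(X, 3)), -1)
Function('a')(d) = Mul(Rational(1, 2), Pow(d, -1), Add(12, d)) (Function('a')(d) = Mul(Add(d, 12), Pow(Add(d, d), -1)) = Mul(Add(12, d), Pow(Mul(2, d), -1)) = Mul(Add(12, d), Mul(Rational(1, 2), Pow(d, -1))) = Mul(Rational(1, 2), Pow(d, -1), Add(12, d)))
Add(Add(-23450, -5784), Function('a')(Function('T')(-9))) = Add(Add(-23450, -5784), Mul(Rational(1, 2), Pow(Pow(Add(-9, Pow(-9, 3)), -1), -1), Add(12, Pow(Add(-9, Pow(-9, 3)), -1)))) = Add(-29234, Mul(Rational(1, 2), Pow(Pow(Add(-9, -729), -1), -1), Add(12, Pow(Add(-9, -729), -1)))) = Add(-29234, Mul(Rational(1, 2), Pow(Pow(-738, -1), -1), Add(12, Pow(-738, -1)))) = Add(-29234, Mul(Rational(1, 2), Pow(Rational(-1, 738), -1), Add(12, Rational(-1, 738)))) = Add(-29234, Mul(Rational(1, 2), -738, Rational(8855, 738))) = Add(-29234, Rational(-8855, 2)) = Rational(-67323, 2)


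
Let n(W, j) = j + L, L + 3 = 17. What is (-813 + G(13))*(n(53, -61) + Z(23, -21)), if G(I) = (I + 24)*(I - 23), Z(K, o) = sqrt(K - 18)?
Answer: 55601 - 1183*sqrt(5) ≈ 52956.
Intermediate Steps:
L = 14 (L = -3 + 17 = 14)
n(W, j) = 14 + j (n(W, j) = j + 14 = 14 + j)
Z(K, o) = sqrt(-18 + K)
G(I) = (-23 + I)*(24 + I) (G(I) = (24 + I)*(-23 + I) = (-23 + I)*(24 + I))
(-813 + G(13))*(n(53, -61) + Z(23, -21)) = (-813 + (-552 + 13 + 13**2))*((14 - 61) + sqrt(-18 + 23)) = (-813 + (-552 + 13 + 169))*(-47 + sqrt(5)) = (-813 - 370)*(-47 + sqrt(5)) = -1183*(-47 + sqrt(5)) = 55601 - 1183*sqrt(5)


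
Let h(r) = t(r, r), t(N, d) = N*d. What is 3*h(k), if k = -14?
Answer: 588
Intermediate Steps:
h(r) = r² (h(r) = r*r = r²)
3*h(k) = 3*(-14)² = 3*196 = 588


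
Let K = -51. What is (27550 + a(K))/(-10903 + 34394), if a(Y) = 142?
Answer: 27692/23491 ≈ 1.1788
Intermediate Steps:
(27550 + a(K))/(-10903 + 34394) = (27550 + 142)/(-10903 + 34394) = 27692/23491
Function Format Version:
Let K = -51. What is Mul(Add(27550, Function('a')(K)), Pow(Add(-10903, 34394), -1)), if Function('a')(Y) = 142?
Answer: Rational(27692, 23491) ≈ 1.1788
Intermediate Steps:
Mul(Add(27550, Function('a')(K)), Pow(Add(-10903, 34394), -1)) = Mul(Add(27550, 142), Pow(Add(-10903, 34394), -1)) = Mul(27692, Pow(23491, -1)) = Mul(27692, Rational(1, 23491)) = Rational(27692, 23491)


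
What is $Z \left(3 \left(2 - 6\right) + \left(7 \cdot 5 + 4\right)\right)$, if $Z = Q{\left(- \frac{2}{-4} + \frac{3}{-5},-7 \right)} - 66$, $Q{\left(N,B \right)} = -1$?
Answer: $-1809$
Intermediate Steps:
$Z = -67$ ($Z = -1 - 66 = -67$)
$Z \left(3 \left(2 - 6\right) + \left(7 \cdot 5 + 4\right)\right) = - 67 \left(3 \left(2 - 6\right) + \left(7 \cdot 5 + 4\right)\right) = - 67 \left(3 \left(-4\right) + \left(35 + 4\right)\right) = - 67 \left(-12 + 39\right) = \left(-67\right) 27 = -1809$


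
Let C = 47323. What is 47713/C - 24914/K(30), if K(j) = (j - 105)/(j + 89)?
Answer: 140305199893/3549225 ≈ 39531.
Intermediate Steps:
K(j) = (-105 + j)/(89 + j)
47713/C - 24914/K(30) = 47713/47323 - 24914*(89 + 30)/(-105 + 30) = 47713*(1/47323) - 24914/(-75/119) = 47713/47323 - 24914/((1/119)*(-75)) = 47713/47323 - 24914/(-75/119) = 47713/47323 - 24914*(-119/75) = 47713/47323 + 2964766/75 = 140305199893/3549225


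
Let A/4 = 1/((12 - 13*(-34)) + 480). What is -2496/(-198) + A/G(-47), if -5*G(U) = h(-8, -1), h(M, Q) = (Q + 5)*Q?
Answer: 388709/30822 ≈ 12.611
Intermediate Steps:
h(M, Q) = Q*(5 + Q) (h(M, Q) = (5 + Q)*Q = Q*(5 + Q))
G(U) = ⅘ (G(U) = -(-1)*(5 - 1)/5 = -(-1)*4/5 = -⅕*(-4) = ⅘)
A = 2/467 (A = 4/((12 - 13*(-34)) + 480) = 4/((12 + 442) + 480) = 4/(454 + 480) = 4/934 = 4*(1/934) = 2/467 ≈ 0.0042827)
-2496/(-198) + A/G(-47) = -2496/(-198) + 2/(467*(⅘)) = -2496*(-1/198) + (2/467)*(5/4) = 416/33 + 5/934 = 388709/30822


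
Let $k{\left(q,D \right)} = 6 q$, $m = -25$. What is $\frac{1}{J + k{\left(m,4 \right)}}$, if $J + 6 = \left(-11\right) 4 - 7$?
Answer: $- \frac{1}{207} \approx -0.0048309$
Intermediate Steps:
$J = -57$ ($J = -6 - 51 = -57$)
$\frac{1}{J + k{\left(m,4 \right)}} = \frac{1}{-57 + 6 \left(-25\right)} = \frac{1}{-57 - 150} = \frac{1}{-207} = - \frac{1}{207}$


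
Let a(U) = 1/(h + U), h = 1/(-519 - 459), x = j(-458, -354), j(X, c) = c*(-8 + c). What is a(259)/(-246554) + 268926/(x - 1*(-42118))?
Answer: 4198766791643514/2658379009966141 ≈ 1.5794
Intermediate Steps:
x = 128148 (x = -354*(-8 - 354) = -354*(-362) = 128148)
h = -1/978 (h = 1/(-978) = -1/978 ≈ -0.0010225)
a(U) = 1/(-1/978 + U)
a(259)/(-246554) + 268926/(x - 1*(-42118)) = (978/(-1 + 978*259))/(-246554) + 268926/(128148 - 1*(-42118)) = (978/(-1 + 253302))*(-1/246554) + 268926/(128148 + 42118) = (978/253301)*(-1/246554) + 268926/170266 = (978*(1/253301))*(-1/246554) + 268926*(1/170266) = (978/253301)*(-1/246554) + 134463/85133 = -489/31226187377 + 134463/85133 = 4198766791643514/2658379009966141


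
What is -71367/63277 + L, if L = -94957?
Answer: -6008665456/63277 ≈ -94958.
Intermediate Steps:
-71367/63277 + L = -71367/63277 - 94957 = -6008665456/63277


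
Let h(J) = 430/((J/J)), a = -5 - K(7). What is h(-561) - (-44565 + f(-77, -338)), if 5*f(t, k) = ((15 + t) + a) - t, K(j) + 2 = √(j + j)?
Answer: 224963/5 + √14/5 ≈ 44993.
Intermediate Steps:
K(j) = -2 + √2*√j (K(j) = -2 + √(j + j) = -2 + √(2*j) = -2 + √2*√j)
a = -3 - √14 (a = -5 - (-2 + √2*√7) = -5 - (-2 + √14) = -5 + (2 - √14) = -3 - √14 ≈ -6.7417)
h(J) = 430 (h(J) = 430/1 = 430*1 = 430)
f(t, k) = 12/5 - √14/5 (f(t, k) = (((15 + t) + (-3 - √14)) - t)/5 = ((12 + t - √14) - t)/5 = (12 - √14)/5 = 12/5 - √14/5)
h(-561) - (-44565 + f(-77, -338)) = 430 - (-44565 + (12/5 - √14/5)) = 430 - (-222813/5 - √14/5) = 430 + (222813/5 + √14/5) = 224963/5 + √14/5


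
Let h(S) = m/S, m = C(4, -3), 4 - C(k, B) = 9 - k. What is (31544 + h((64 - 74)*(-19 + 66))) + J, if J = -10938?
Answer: 9684821/470 ≈ 20606.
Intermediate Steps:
C(k, B) = -5 + k (C(k, B) = 4 - (9 - k) = 4 + (-9 + k) = -5 + k)
m = -1 (m = -5 + 4 = -1)
h(S) = -1/S
(31544 + h((64 - 74)*(-19 + 66))) + J = (31544 - 1/((64 - 74)*(-19 + 66))) - 10938 = (31544 - 1/((-10*47))) - 10938 = (31544 - 1/(-470)) - 10938 = (31544 - 1*(-1/470)) - 10938 = (31544 + 1/470) - 10938 = 14825681/470 - 10938 = 9684821/470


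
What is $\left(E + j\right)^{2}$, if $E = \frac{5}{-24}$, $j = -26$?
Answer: $\frac{395641}{576} \approx 686.88$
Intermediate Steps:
$E = - \frac{5}{24}$ ($E = 5 \left(- \frac{1}{24}\right) = - \frac{5}{24} \approx -0.20833$)
$\left(E + j\right)^{2} = \left(- \frac{5}{24} - 26\right)^{2} = \left(- \frac{629}{24}\right)^{2} = \frac{395641}{576}$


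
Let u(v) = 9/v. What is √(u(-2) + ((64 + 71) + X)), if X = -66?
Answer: √258/2 ≈ 8.0312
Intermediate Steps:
√(u(-2) + ((64 + 71) + X)) = √(9/(-2) + ((64 + 71) - 66)) = √(9*(-½) + (135 - 66)) = √(-9/2 + 69) = √(129/2) = √258/2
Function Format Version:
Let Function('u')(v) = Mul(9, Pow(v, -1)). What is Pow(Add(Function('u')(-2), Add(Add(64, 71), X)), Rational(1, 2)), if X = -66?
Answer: Mul(Rational(1, 2), Pow(258, Rational(1, 2))) ≈ 8.0312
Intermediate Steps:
Pow(Add(Function('u')(-2), Add(Add(64, 71), X)), Rational(1, 2)) = Pow(Add(Mul(9, Pow(-2, -1)), Add(Add(64, 71), -66)), Rational(1, 2)) = Pow(Add(Mul(9, Rational(-1, 2)), Add(135, -66)), Rational(1, 2)) = Pow(Add(Rational(-9, 2), 69), Rational(1, 2)) = Pow(Rational(129, 2), Rational(1, 2)) = Mul(Rational(1, 2), Pow(258, Rational(1, 2)))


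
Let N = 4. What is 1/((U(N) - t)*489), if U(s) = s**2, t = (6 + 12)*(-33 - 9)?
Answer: 1/377508 ≈ 2.6490e-6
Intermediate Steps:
t = -756 (t = 18*(-42) = -756)
1/((U(N) - t)*489) = 1/((4**2 - 1*(-756))*489) = 1/((16 + 756)*489) = 1/(772*489) = 1/377508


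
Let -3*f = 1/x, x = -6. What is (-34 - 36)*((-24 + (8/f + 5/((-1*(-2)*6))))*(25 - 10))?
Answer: -252875/2 ≈ -1.2644e+5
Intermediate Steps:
f = 1/18 (f = -1/3/(-6) = -1/3*(-1/6) = 1/18 ≈ 0.055556)
(-34 - 36)*((-24 + (8/f + 5/((-1*(-2)*6))))*(25 - 10)) = (-34 - 36)*((-24 + (8/(1/18) + 5/((-1*(-2)*6))))*(25 - 10)) = -70*(-24 + (8*18 + 5/((2*6))))*15 = -70*(-24 + (144 + 5/12))*15 = -70*(-24 + 1733/12)*15 = -50575*15/6 = -70*7225/4 = -252875/2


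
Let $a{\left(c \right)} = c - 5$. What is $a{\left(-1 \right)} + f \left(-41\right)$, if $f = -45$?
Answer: $1839$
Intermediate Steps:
$a{\left(c \right)} = -5 + c$
$a{\left(-1 \right)} + f \left(-41\right) = \left(-5 - 1\right) - -1845 = -6 + 1845 = 1839$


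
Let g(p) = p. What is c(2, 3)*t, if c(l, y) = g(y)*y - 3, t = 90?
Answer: 540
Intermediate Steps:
c(l, y) = -3 + y² (c(l, y) = y*y - 3 = y² - 3 = -3 + y²)
c(2, 3)*t = (-3 + 3²)*90 = (-3 + 9)*90 = 6*90 = 540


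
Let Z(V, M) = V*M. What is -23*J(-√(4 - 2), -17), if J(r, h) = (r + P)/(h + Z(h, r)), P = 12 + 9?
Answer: -437/17 - 460*√2/17 ≈ -63.973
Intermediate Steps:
Z(V, M) = M*V
P = 21
J(r, h) = (21 + r)/(h + h*r) (J(r, h) = (r + 21)/(h + r*h) = (21 + r)/(h + h*r))
-23*J(-√(4 - 2), -17) = -23*(21 - √(4 - 2))/((-17)*(1 - √(4 - 2))) = -(-23)*(21 - √2)/(17*(1 - √2)) = 23*(21 - √2)/(17*(1 - √2))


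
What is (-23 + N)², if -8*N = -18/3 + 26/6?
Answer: 299209/576 ≈ 519.46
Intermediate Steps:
N = 5/24 (N = -(-18/3 + 26/6)/8 = -(-18*⅓ + 26*(⅙))/8 = -(-6 + 13/3)/8 = -⅛*(-5/3) = 5/24 ≈ 0.20833)
(-23 + N)² = (-23 + 5/24)² = (-547/24)² = 299209/576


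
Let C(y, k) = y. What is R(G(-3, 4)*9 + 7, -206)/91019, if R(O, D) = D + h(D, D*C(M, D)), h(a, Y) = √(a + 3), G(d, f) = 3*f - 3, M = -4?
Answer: -206/91019 + I*√203/91019 ≈ -0.0022633 + 0.00015654*I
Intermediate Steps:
G(d, f) = -3 + 3*f
h(a, Y) = √(3 + a)
R(O, D) = D + √(3 + D)
R(G(-3, 4)*9 + 7, -206)/91019 = (-206 + √(3 - 206))/91019 = (-206 + √(-203))*(1/91019) = (-206 + I*√203)*(1/91019) = -206/91019 + I*√203/91019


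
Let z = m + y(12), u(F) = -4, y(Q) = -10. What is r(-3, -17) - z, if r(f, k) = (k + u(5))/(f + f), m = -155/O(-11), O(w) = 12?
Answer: 317/12 ≈ 26.417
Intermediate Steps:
m = -155/12 ≈ -12.917
r(f, k) = (-4 + k)/(2*f) (r(f, k) = (k - 4)/(f + f) = (-4 + k)/((2*f)) = (-4 + k)*(1/(2*f)) = (-4 + k)/(2*f))
z = -275/12 (z = -155/12 - 10 = -275/12 ≈ -22.917)
r(-3, -17) - z = (½)*(-4 - 17)/(-3) - 1*(-275/12) = (½)*(-⅓)*(-21) + 275/12 = 7/2 + 275/12 = 317/12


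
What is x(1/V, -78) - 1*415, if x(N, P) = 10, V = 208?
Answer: -405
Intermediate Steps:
x(1/V, -78) - 1*415 = 10 - 1*415 = 10 - 415 = -405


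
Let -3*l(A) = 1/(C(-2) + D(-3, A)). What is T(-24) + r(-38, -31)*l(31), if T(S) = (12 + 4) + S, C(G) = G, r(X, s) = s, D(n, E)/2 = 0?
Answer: -79/6 ≈ -13.167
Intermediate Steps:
D(n, E) = 0 (D(n, E) = 2*0 = 0)
l(A) = ⅙ (l(A) = -1/(3*(-2 + 0)) = -⅓/(-2) = -⅓*(-½) = ⅙)
T(S) = 16 + S
T(-24) + r(-38, -31)*l(31) = (16 - 24) - 31*⅙ = -8 - 31/6 = -79/6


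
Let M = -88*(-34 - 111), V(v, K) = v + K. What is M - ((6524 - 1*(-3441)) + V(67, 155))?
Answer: 2573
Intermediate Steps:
V(v, K) = K + v
M = 12760 (M = -88*(-145) = 12760)
M - ((6524 - 1*(-3441)) + V(67, 155)) = 12760 - ((6524 - 1*(-3441)) + (155 + 67)) = 12760 - ((6524 + 3441) + 222) = 12760 - (9965 + 222) = 12760 - 1*10187 = 12760 - 10187 = 2573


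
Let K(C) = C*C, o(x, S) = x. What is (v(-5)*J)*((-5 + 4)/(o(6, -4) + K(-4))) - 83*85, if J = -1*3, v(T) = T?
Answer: -155225/22 ≈ -7055.7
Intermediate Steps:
K(C) = C²
J = -3
(v(-5)*J)*((-5 + 4)/(o(6, -4) + K(-4))) - 83*85 = (-5*(-3))*((-5 + 4)/(6 + (-4)²)) - 83*85 = 15*(-1/(6 + 16)) - 7055 = 15*(-1/22) - 7055 = -15/22 - 7055 = -155225/22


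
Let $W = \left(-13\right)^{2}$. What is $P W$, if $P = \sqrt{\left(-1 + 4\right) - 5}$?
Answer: $169 i \sqrt{2} \approx 239.0 i$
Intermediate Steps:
$W = 169$
$P = i \sqrt{2}$ ($P = \sqrt{3 - 5} = \sqrt{-2} = i \sqrt{2} \approx 1.4142 i$)
$P W = i \sqrt{2} \cdot 169 = 169 i \sqrt{2}$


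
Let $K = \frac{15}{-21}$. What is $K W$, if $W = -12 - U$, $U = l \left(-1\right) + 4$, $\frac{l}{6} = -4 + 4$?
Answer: $\frac{80}{7} \approx 11.429$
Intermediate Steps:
$l = 0$ ($l = 6 \left(-4 + 4\right) = 6 \cdot 0 = 0$)
$U = 4$ ($U = 0 \left(-1\right) + 4 = 0 + 4 = 4$)
$K = - \frac{5}{7}$ ($K = 15 \left(- \frac{1}{21}\right) = - \frac{5}{7} \approx -0.71429$)
$W = -16$ ($W = -12 - 4 = -16$)
$K W = \left(- \frac{5}{7}\right) \left(-16\right) = \frac{80}{7}$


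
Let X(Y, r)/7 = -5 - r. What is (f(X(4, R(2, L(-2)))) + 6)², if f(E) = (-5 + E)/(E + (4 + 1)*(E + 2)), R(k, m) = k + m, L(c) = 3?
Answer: 257049/6724 ≈ 38.229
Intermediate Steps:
X(Y, r) = -35 - 7*r (X(Y, r) = 7*(-5 - r) = -35 - 7*r)
f(E) = (-5 + E)/(10 + 6*E) (f(E) = (-5 + E)/(E + 5*(2 + E)) = (-5 + E)/(E + (10 + 5*E)) = (-5 + E)/(10 + 6*E))
(f(X(4, R(2, L(-2)))) + 6)² = ((-5 + (-35 - 7*(2 + 3)))/(2*(5 + 3*(-35 - 7*(2 + 3)))) + 6)² = ((-5 + (-35 - 7*5))/(2*(5 + 3*(-35 - 7*5))) + 6)² = ((-5 + (-35 - 35))/(2*(5 + 3*(-35 - 35))) + 6)² = ((-5 - 70)/(2*(5 + 3*(-70))) + 6)² = ((½)*(-75)/(5 - 210) + 6)² = ((½)*(-75)/(-205) + 6)² = ((½)*(-1/205)*(-75) + 6)² = (15/82 + 6)² = (507/82)² = 257049/6724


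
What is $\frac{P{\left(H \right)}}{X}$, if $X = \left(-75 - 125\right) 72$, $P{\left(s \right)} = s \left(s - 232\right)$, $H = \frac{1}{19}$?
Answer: $\frac{1469}{1732800} \approx 0.00084776$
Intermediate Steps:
$H = \frac{1}{19} \approx 0.052632$
$P{\left(s \right)} = s \left(-232 + s\right)$
$X = -14400$ ($X = \left(-200\right) 72 = -14400$)
$\frac{P{\left(H \right)}}{X} = \frac{\frac{1}{19} \left(-232 + \frac{1}{19}\right)}{-14400} = \frac{1}{19} \left(- \frac{4407}{19}\right) \left(- \frac{1}{14400}\right) = \left(- \frac{4407}{361}\right) \left(- \frac{1}{14400}\right) = \frac{1469}{1732800}$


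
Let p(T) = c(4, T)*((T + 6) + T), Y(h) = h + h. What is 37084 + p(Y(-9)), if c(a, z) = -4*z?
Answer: 34924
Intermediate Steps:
Y(h) = 2*h
p(T) = -4*T*(6 + 2*T) (p(T) = (-4*T)*((T + 6) + T) = (-4*T)*((6 + T) + T) = (-4*T)*(6 + 2*T) = -4*T*(6 + 2*T))
37084 + p(Y(-9)) = 37084 - 8*2*(-9)*(3 + 2*(-9)) = 37084 - 8*(-18)*(3 - 18) = 37084 - 8*(-18)*(-15) = 37084 - 2160 = 34924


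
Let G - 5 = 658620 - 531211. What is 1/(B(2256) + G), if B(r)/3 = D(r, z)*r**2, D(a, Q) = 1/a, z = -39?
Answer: 1/134182 ≈ 7.4526e-6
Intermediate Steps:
B(r) = 3*r (B(r) = 3*(r**2/r) = 3*r)
G = 127414 (G = 5 + (658620 - 531211) = 5 + 127409 = 127414)
1/(B(2256) + G) = 1/(3*2256 + 127414) = 1/(6768 + 127414) = 1/134182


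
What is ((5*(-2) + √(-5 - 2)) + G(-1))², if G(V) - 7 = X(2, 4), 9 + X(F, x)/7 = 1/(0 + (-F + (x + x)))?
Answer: 151069/36 - 389*I*√7/3 ≈ 4196.4 - 343.07*I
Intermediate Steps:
X(F, x) = -63 + 7/(-F + 2*x) (X(F, x) = -63 + 7/(0 + (-F + (x + x))) = -63 + 7/(0 + (-F + 2*x)) = -63 + 7/(-F + 2*x))
G(V) = -329/6 (G(V) = 7 + 7*(-1 - 9*2 + 18*4)/(2 - 2*4) = 7 + 7*(-1 - 18 + 72)/(2 - 8) = 7 + 7*53/(-6) = 7 + 7*(-⅙)*53 = 7 - 371/6 = -329/6)
((5*(-2) + √(-5 - 2)) + G(-1))² = ((5*(-2) + √(-5 - 2)) - 329/6)² = ((-10 + √(-7)) - 329/6)² = ((-10 + I*√7) - 329/6)² = (-389/6 + I*√7)²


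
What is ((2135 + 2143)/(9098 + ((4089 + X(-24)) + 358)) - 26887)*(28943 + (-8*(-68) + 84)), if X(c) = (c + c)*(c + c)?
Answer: -1400113858915/1761 ≈ -7.9507e+8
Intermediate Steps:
X(c) = 4*c**2 (X(c) = (2*c)*(2*c) = 4*c**2)
((2135 + 2143)/(9098 + ((4089 + X(-24)) + 358)) - 26887)*(28943 + (-8*(-68) + 84)) = ((2135 + 2143)/(9098 + ((4089 + 4*(-24)**2) + 358)) - 26887)*(28943 + (-8*(-68) + 84)) = (4278/(9098 + ((4089 + 4*576) + 358)) - 26887)*(28943 + (544 + 84)) = (4278/(9098 + ((4089 + 2304) + 358)) - 26887)*(28943 + 628) = (4278/(9098 + (6393 + 358)) - 26887)*29571 = (4278/(9098 + 6751) - 26887)*29571 = (4278/15849 - 26887)*29571 = (4278*(1/15849) - 26887)*29571 = (1426/5283 - 26887)*29571 = -142042595/5283*29571 = -1400113858915/1761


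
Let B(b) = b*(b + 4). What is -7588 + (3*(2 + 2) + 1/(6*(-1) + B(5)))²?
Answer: -11321387/1521 ≈ -7443.4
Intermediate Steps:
B(b) = b*(4 + b)
-7588 + (3*(2 + 2) + 1/(6*(-1) + B(5)))² = -7588 + (3*(2 + 2) + 1/(6*(-1) + 5*(4 + 5)))² = -7588 + (3*4 + 1/(-6 + 5*9))² = -7588 + (12 + 1/(-6 + 45))² = -7588 + (12 + 1/39)² = -7588 + (469/39)² = -7588 + 219961/1521 = -11321387/1521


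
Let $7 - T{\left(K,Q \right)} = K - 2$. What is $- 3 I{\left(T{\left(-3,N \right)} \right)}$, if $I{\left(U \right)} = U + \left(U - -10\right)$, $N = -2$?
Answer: $-102$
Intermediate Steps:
$T{\left(K,Q \right)} = 9 - K$ ($T{\left(K,Q \right)} = 7 - \left(K - 2\right) = 7 - \left(-2 + K\right) = 9 - K$)
$I{\left(U \right)} = 10 + 2 U$ ($I{\left(U \right)} = U + \left(U + 10\right) = U + \left(10 + U\right) = 10 + 2 U$)
$- 3 I{\left(T{\left(-3,N \right)} \right)} = - 3 \left(10 + 2 \left(9 - -3\right)\right) = - 3 \left(10 + 2 \left(9 + 3\right)\right) = - 3 \left(10 + 2 \cdot 12\right) = - 3 \left(10 + 24\right) = \left(-3\right) 34 = -102$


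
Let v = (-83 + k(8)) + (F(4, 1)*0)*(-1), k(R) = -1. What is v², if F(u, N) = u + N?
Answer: 7056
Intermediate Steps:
F(u, N) = N + u
v = -84 (v = (-83 - 1) + ((1 + 4)*0)*(-1) = -84 + (5*0)*(-1) = -84 + 0*(-1) = -84 + 0 = -84)
v² = (-84)² = 7056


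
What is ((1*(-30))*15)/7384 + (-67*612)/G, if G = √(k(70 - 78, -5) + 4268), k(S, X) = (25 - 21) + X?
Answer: -225/3692 - 2412*√4267/251 ≈ -627.78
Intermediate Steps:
k(S, X) = 4 + X
G = √4267 (G = √((4 - 5) + 4268) = √(-1 + 4268) = √4267 ≈ 65.322)
((1*(-30))*15)/7384 + (-67*612)/G = ((1*(-30))*15)/7384 + (-67*612)/(√4267) = -30*15*(1/7384) - 2412*√4267/251 = -450*1/7384 - 2412*√4267/251 = -225/3692 - 2412*√4267/251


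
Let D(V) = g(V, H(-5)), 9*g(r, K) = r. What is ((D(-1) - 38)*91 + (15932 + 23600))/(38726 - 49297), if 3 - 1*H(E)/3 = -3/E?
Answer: -324575/95139 ≈ -3.4116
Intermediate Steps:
H(E) = 9 + 9/E (H(E) = 9 - (-9)/E = 9 + 9/E)
g(r, K) = r/9
D(V) = V/9
((D(-1) - 38)*91 + (15932 + 23600))/(38726 - 49297) = (((1/9)*(-1) - 38)*91 + (15932 + 23600))/(38726 - 49297) = ((-1/9 - 38)*91 + 39532)/(-10571) = (-343/9*91 + 39532)*(-1/10571) = (-31213/9 + 39532)*(-1/10571) = (324575/9)*(-1/10571) = -324575/95139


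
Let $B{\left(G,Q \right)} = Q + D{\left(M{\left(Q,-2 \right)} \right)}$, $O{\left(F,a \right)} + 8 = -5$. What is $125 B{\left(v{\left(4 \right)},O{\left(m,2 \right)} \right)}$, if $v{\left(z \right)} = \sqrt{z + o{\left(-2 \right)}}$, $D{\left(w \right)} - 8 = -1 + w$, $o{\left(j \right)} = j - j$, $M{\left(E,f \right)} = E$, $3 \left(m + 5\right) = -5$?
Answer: $-2375$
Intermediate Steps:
$m = - \frac{20}{3}$ ($m = -5 + \frac{1}{3} \left(-5\right) = -5 - \frac{5}{3} = - \frac{20}{3} \approx -6.6667$)
$O{\left(F,a \right)} = -13$ ($O{\left(F,a \right)} = -8 - 5 = -13$)
$o{\left(j \right)} = 0$
$D{\left(w \right)} = 7 + w$ ($D{\left(w \right)} = 8 + \left(-1 + w\right) = 7 + w$)
$v{\left(z \right)} = \sqrt{z}$ ($v{\left(z \right)} = \sqrt{z + 0} = \sqrt{z}$)
$B{\left(G,Q \right)} = 7 + 2 Q$ ($B{\left(G,Q \right)} = Q + \left(7 + Q\right) = 7 + 2 Q$)
$125 B{\left(v{\left(4 \right)},O{\left(m,2 \right)} \right)} = 125 \left(7 + 2 \left(-13\right)\right) = 125 \left(7 - 26\right) = 125 \left(-19\right) = -2375$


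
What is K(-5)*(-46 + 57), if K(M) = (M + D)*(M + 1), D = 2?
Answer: 132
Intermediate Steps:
K(M) = (1 + M)*(2 + M) (K(M) = (M + 2)*(M + 1) = (2 + M)*(1 + M) = (1 + M)*(2 + M))
K(-5)*(-46 + 57) = (2 + (-5)² + 3*(-5))*(-46 + 57) = (2 + 25 - 15)*11 = 12*11 = 132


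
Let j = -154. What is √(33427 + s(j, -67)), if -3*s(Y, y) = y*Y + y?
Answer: √30010 ≈ 173.23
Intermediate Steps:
s(Y, y) = -y/3 - Y*y/3 (s(Y, y) = -(y*Y + y)/3 = -(Y*y + y)/3 = -(y + Y*y)/3 = -y/3 - Y*y/3)
√(33427 + s(j, -67)) = √(33427 - ⅓*(-67)*(1 - 154)) = √(33427 - ⅓*(-67)*(-153)) = √(33427 - 3417) = √30010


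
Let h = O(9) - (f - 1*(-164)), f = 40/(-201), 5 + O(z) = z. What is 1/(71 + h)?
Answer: -201/17849 ≈ -0.011261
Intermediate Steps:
O(z) = -5 + z
f = -40/201 (f = 40*(-1/201) = -40/201 ≈ -0.19900)
h = -32120/201 (h = (-5 + 9) - (-40/201 - 1*(-164)) = 4 - (-40/201 + 164) = 4 - 1*32924/201 = 4 - 32924/201 = -32120/201 ≈ -159.80)
1/(71 + h) = 1/(71 - 32120/201) = 1/(-17849/201) = -201/17849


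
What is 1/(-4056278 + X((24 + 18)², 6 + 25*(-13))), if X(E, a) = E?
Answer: -1/4054514 ≈ -2.4664e-7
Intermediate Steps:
1/(-4056278 + X((24 + 18)², 6 + 25*(-13))) = 1/(-4056278 + (24 + 18)²) = 1/(-4056278 + 42²) = 1/(-4056278 + 1764) = 1/(-4054514) = -1/4054514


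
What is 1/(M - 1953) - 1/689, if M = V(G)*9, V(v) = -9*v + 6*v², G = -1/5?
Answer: -65591/33324174 ≈ -0.0019683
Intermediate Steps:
G = -⅕ (G = -1*⅕ = -⅕ ≈ -0.20000)
M = 459/25 (M = (3*(-⅕)*(-3 + 2*(-⅕)))*9 = (3*(-⅕)*(-3 - ⅖))*9 = (3*(-⅕)*(-17/5))*9 = (51/25)*9 = 459/25 ≈ 18.360)
1/(M - 1953) - 1/689 = 1/(459/25 - 1953) - 1/689 = 1/(-48366/25) - 1*1/689 = -25/48366 - 1/689 = -65591/33324174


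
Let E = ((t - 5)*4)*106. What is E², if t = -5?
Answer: 17977600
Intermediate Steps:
E = -4240 (E = ((-5 - 5)*4)*106 = -10*4*106 = -40*106 = -4240)
E² = (-4240)² = 17977600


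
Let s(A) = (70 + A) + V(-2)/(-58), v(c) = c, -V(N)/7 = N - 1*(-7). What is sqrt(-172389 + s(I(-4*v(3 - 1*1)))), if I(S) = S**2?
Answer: I*sqrt(579463790)/58 ≈ 415.04*I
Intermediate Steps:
V(N) = -49 - 7*N (V(N) = -7*(N - 1*(-7)) = -7*(N + 7) = -7*(7 + N) = -49 - 7*N)
s(A) = 4095/58 + A (s(A) = (70 + A) + (-49 - 7*(-2))/(-58) = (70 + A) + (-49 + 14)*(-1/58) = (70 + A) - 35*(-1/58) = (70 + A) + 35/58 = 4095/58 + A)
sqrt(-172389 + s(I(-4*v(3 - 1*1)))) = sqrt(-172389 + (4095/58 + (-4*(3 - 1*1))**2)) = sqrt(-172389 + (4095/58 + (-4*(3 - 1))**2)) = sqrt(-172389 + (4095/58 + (-4*2)**2)) = sqrt(-172389 + (4095/58 + (-8)**2)) = sqrt(-172389 + (4095/58 + 64)) = sqrt(-172389 + 7807/58) = sqrt(-9990755/58) = I*sqrt(579463790)/58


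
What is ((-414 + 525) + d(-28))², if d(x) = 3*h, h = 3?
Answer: 14400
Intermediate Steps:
d(x) = 9 (d(x) = 3*3 = 9)
((-414 + 525) + d(-28))² = ((-414 + 525) + 9)² = (111 + 9)² = 120² = 14400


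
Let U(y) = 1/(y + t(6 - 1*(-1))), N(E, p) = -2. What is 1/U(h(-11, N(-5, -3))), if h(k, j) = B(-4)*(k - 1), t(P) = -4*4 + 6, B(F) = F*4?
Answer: 182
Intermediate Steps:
B(F) = 4*F
t(P) = -10 (t(P) = -16 + 6 = -10)
h(k, j) = 16 - 16*k (h(k, j) = (4*(-4))*(k - 1) = -16*(-1 + k) = 16 - 16*k)
U(y) = 1/(-10 + y) (U(y) = 1/(y - 10) = 1/(-10 + y))
1/U(h(-11, N(-5, -3))) = 1/(1/(-10 + (16 - 16*(-11)))) = 1/(1/(-10 + (16 + 176))) = 1/(1/(-10 + 192)) = 1/(1/182) = 182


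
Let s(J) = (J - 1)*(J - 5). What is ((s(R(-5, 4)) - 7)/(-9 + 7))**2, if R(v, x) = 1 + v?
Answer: 361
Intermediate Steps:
s(J) = (-1 + J)*(-5 + J)
((s(R(-5, 4)) - 7)/(-9 + 7))**2 = (((5 + (1 - 5)**2 - 6*(1 - 5)) - 7)/(-9 + 7))**2 = (((5 + (-4)**2 - 6*(-4)) - 7)/(-2))**2 = (((5 + 16 + 24) - 7)*(-1/2))**2 = ((45 - 7)*(-1/2))**2 = (38*(-1/2))**2 = (-19)**2 = 361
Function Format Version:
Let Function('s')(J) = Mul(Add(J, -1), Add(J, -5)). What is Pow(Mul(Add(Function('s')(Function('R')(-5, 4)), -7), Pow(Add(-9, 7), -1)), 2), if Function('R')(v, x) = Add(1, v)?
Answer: 361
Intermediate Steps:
Function('s')(J) = Mul(Add(-1, J), Add(-5, J))
Pow(Mul(Add(Function('s')(Function('R')(-5, 4)), -7), Pow(Add(-9, 7), -1)), 2) = Pow(Mul(Add(Add(5, Pow(Add(1, -5), 2), Mul(-6, Add(1, -5))), -7), Pow(Add(-9, 7), -1)), 2) = Pow(Mul(Add(Add(5, Pow(-4, 2), Mul(-6, -4)), -7), Pow(-2, -1)), 2) = Pow(Mul(Add(Add(5, 16, 24), -7), Rational(-1, 2)), 2) = Pow(Mul(Add(45, -7), Rational(-1, 2)), 2) = Pow(Mul(38, Rational(-1, 2)), 2) = Pow(-19, 2) = 361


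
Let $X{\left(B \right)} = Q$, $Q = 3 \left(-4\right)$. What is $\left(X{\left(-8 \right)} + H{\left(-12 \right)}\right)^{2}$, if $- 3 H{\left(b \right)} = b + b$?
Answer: $16$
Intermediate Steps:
$H{\left(b \right)} = - \frac{2 b}{3}$ ($H{\left(b \right)} = - \frac{b + b}{3} = - \frac{2 b}{3}$)
$Q = -12$
$X{\left(B \right)} = -12$
$\left(X{\left(-8 \right)} + H{\left(-12 \right)}\right)^{2} = \left(-12 - -8\right)^{2} = \left(-12 + 8\right)^{2} = \left(-4\right)^{2} = 16$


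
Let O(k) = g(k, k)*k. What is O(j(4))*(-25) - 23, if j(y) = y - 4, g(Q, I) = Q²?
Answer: -23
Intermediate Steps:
j(y) = -4 + y
O(k) = k³ (O(k) = k²*k = k³)
O(j(4))*(-25) - 23 = (-4 + 4)³*(-25) - 23 = 0³*(-25) - 23 = 0*(-25) - 23 = 0 - 23 = -23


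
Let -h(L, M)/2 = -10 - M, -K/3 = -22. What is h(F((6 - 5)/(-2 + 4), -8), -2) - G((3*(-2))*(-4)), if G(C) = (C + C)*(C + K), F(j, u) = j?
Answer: -4304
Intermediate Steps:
K = 66 (K = -3*(-22) = 66)
G(C) = 2*C*(66 + C) (G(C) = (C + C)*(C + 66) = (2*C)*(66 + C) = 2*C*(66 + C))
h(L, M) = 20 + 2*M (h(L, M) = -2*(-10 - M) = 20 + 2*M)
h(F((6 - 5)/(-2 + 4), -8), -2) - G((3*(-2))*(-4)) = (20 + 2*(-2)) - 2*(3*(-2))*(-4)*(66 + (3*(-2))*(-4)) = (20 - 4) - 2*(-6*(-4))*(66 - 6*(-4)) = 16 - 2*24*(66 + 24) = 16 - 2*24*90 = 16 - 1*4320 = 16 - 4320 = -4304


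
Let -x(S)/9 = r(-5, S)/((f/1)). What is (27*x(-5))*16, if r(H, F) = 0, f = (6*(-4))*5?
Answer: 0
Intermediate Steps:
f = -120 (f = -24*5 = -120)
x(S) = 0 (x(S) = -0/((-120/1)) = -0/((-120*1)) = -0/(-120) = -0*(-1)/120 = -9*0 = 0)
(27*x(-5))*16 = (27*0)*16 = 0*16 = 0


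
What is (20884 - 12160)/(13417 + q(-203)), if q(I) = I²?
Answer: 4362/27313 ≈ 0.15970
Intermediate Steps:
(20884 - 12160)/(13417 + q(-203)) = (20884 - 12160)/(13417 + (-203)²) = 8724/(13417 + 41209) = 8724/54626 = 8724*(1/54626) = 4362/27313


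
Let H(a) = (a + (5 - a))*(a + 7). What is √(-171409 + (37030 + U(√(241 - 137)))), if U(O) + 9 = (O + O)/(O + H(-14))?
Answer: 2*√(-1175895 + 67193*√26)/√(35 - 2*√26) ≈ 366.59*I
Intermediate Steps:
H(a) = 35 + 5*a (H(a) = 5*(7 + a) = 35 + 5*a)
U(O) = -9 + 2*O/(-35 + O) (U(O) = -9 + (O + O)/(O + (35 + 5*(-14))) = -9 + (2*O)/(O + (35 - 70)) = -9 + (2*O)/(O - 35) = -9 + (2*O)/(-35 + O) = -9 + 2*O/(-35 + O))
√(-171409 + (37030 + U(√(241 - 137)))) = √(-171409 + (37030 + 7*(45 - √(241 - 137))/(-35 + √(241 - 137)))) = √(-171409 + (37030 + 7*(45 - √104)/(-35 + √104))) = √(-171409 + (37030 + 7*(45 - 2*√26)/(-35 + 2*√26))) = √(-134379 + 7*(45 - 2*√26)/(-35 + 2*√26))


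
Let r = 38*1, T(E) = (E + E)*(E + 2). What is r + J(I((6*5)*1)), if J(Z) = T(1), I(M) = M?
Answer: 44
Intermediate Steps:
T(E) = 2*E*(2 + E) (T(E) = (2*E)*(2 + E) = 2*E*(2 + E))
J(Z) = 6 (J(Z) = 2*1*(2 + 1) = 2*1*3 = 6)
r = 38
r + J(I((6*5)*1)) = 38 + 6 = 44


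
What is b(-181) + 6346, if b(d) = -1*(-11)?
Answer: 6357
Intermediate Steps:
b(d) = 11
b(-181) + 6346 = 11 + 6346 = 6357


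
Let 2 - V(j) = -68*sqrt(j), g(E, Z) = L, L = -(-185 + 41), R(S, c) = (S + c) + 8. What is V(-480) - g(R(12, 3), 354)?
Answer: -142 + 272*I*sqrt(30) ≈ -142.0 + 1489.8*I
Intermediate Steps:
R(S, c) = 8 + S + c
L = 144 (L = -1*(-144) = 144)
g(E, Z) = 144
V(j) = 2 + 68*sqrt(j) (V(j) = 2 - (-68)*sqrt(j) = 2 + 68*sqrt(j))
V(-480) - g(R(12, 3), 354) = (2 + 68*sqrt(-480)) - 1*144 = (2 + 68*(4*I*sqrt(30))) - 144 = (2 + 272*I*sqrt(30)) - 144 = -142 + 272*I*sqrt(30)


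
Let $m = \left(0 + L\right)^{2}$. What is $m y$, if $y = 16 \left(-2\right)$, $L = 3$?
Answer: $-288$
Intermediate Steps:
$m = 9$ ($m = \left(0 + 3\right)^{2} = 3^{2} = 9$)
$y = -32$
$m y = 9 \left(-32\right) = -288$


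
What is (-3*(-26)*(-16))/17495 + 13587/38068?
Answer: 190195701/665999660 ≈ 0.28558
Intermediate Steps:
(-3*(-26)*(-16))/17495 + 13587/38068 = (78*(-16))*(1/17495) + 13587*(1/38068) = -1248*1/17495 + 13587/38068 = -1248/17495 + 13587/38068 = 190195701/665999660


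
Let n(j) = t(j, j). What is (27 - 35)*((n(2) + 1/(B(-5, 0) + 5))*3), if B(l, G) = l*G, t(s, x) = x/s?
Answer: -144/5 ≈ -28.800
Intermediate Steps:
B(l, G) = G*l
n(j) = 1 (n(j) = j/j = 1)
(27 - 35)*((n(2) + 1/(B(-5, 0) + 5))*3) = (27 - 35)*((1 + 1/(0*(-5) + 5))*3) = -8*(1 + 1/(0 + 5))*3 = -8*(1 + 1/5)*3 = -8*(1 + ⅕)*3 = -48*3/5 = -8*18/5 = -144/5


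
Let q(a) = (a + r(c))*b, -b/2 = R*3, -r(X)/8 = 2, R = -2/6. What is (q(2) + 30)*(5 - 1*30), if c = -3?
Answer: -50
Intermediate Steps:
R = -⅓ (R = -2*⅙ = -⅓ ≈ -0.33333)
r(X) = -16 (r(X) = -8*2 = -16)
b = 2 (b = -(-2)*3/3 = -2*(-1) = 2)
q(a) = -32 + 2*a (q(a) = (a - 16)*2 = (-16 + a)*2 = -32 + 2*a)
(q(2) + 30)*(5 - 1*30) = ((-32 + 2*2) + 30)*(5 - 1*30) = ((-32 + 4) + 30)*(5 - 30) = (-28 + 30)*(-25) = 2*(-25) = -50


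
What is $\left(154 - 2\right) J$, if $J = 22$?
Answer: $3344$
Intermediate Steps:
$\left(154 - 2\right) J = \left(154 - 2\right) 22 = 152 \cdot 22 = 3344$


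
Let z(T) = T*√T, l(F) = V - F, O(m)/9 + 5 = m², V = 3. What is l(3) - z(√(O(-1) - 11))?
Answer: -47^(¾)*I^(3/2) ≈ 12.693 - 12.693*I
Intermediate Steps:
O(m) = -45 + 9*m²
l(F) = 3 - F
z(T) = T^(3/2)
l(3) - z(√(O(-1) - 11)) = (3 - 1*3) - (√((-45 + 9*(-1)²) - 11))^(3/2) = (3 - 3) - (√((-45 + 9*1) - 11))^(3/2) = 0 - (√((-45 + 9) - 11))^(3/2) = 0 - (√(-36 - 11))^(3/2) = 0 - (√(-47))^(3/2) = 0 - (I*√47)^(3/2) = 0 - 47^(¾)*I^(3/2) = -47^(¾)*I^(3/2)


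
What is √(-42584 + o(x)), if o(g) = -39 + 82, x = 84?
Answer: I*√42541 ≈ 206.25*I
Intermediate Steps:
o(g) = 43
√(-42584 + o(x)) = √(-42584 + 43) = √(-42541) = I*√42541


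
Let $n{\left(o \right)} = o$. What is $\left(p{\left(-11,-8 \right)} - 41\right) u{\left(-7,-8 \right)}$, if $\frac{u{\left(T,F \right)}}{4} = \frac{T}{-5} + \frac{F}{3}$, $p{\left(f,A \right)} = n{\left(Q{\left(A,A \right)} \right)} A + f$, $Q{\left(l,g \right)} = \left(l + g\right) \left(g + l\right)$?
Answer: $10640$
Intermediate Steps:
$Q{\left(l,g \right)} = \left(g + l\right)^{2}$ ($Q{\left(l,g \right)} = \left(g + l\right) \left(g + l\right) = \left(g + l\right)^{2}$)
$p{\left(f,A \right)} = f + 4 A^{3}$ ($p{\left(f,A \right)} = \left(A + A\right)^{2} A + f = \left(2 A\right)^{2} A + f = 4 A^{2} A + f = 4 A^{3} + f = f + 4 A^{3}$)
$u{\left(T,F \right)} = - \frac{4 T}{5} + \frac{4 F}{3}$ ($u{\left(T,F \right)} = 4 \left(\frac{T}{-5} + \frac{F}{3}\right) = 4 \left(T \left(- \frac{1}{5}\right) + F \frac{1}{3}\right) = 4 \left(- \frac{T}{5} + \frac{F}{3}\right) = - \frac{4 T}{5} + \frac{4 F}{3}$)
$\left(p{\left(-11,-8 \right)} - 41\right) u{\left(-7,-8 \right)} = \left(\left(-11 + 4 \left(-8\right)^{3}\right) - 41\right) \left(\left(- \frac{4}{5}\right) \left(-7\right) + \frac{4}{3} \left(-8\right)\right) = \left(\left(-11 + 4 \left(-512\right)\right) - 41\right) \left(\frac{28}{5} - \frac{32}{3}\right) = \left(\left(-11 - 2048\right) - 41\right) \left(- \frac{76}{15}\right) = \left(-2059 - 41\right) \left(- \frac{76}{15}\right) = \left(-2100\right) \left(- \frac{76}{15}\right) = 10640$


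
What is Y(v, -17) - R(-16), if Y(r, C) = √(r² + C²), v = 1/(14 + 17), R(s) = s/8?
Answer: 2 + √277730/31 ≈ 19.000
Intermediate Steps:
R(s) = s/8 (R(s) = s*(⅛) = s/8)
v = 1/31 ≈ 0.032258
Y(r, C) = √(C² + r²)
Y(v, -17) - R(-16) = √((-17)² + (1/31)²) - (-16)/8 = √(289 + 1/961) - 1*(-2) = √(277730/961) + 2 = √277730/31 + 2 = 2 + √277730/31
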